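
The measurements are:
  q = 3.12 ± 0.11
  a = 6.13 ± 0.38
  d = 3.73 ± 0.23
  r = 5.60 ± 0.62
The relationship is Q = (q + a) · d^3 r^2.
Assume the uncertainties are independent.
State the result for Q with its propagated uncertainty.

Let u = q + a = 9.25. δu = √(δq² + δa²) = √(0.0121 + 0.144) = 0.396, so δu/u = 0.0428.
Q is then a monomial in u, d, r:
δQ/Q = √((δu/u)² + (3·δd/d)² + (2·δr/r)²) = √(0.00183 + 0.0342 + 0.0490) = 0.292
Q = 15100, so δQ = 0.292 × 15100 = 4390.

15100 ± 4390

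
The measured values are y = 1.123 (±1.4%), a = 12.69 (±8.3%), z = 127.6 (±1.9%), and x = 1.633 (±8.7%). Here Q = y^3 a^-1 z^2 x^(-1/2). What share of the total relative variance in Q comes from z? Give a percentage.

12.0%

(δQ/Q)² = (3·δy/y)² + (-1·δa/a)² + (2·δz/z)² + (−½·δx/x)²
  y term: (3×0.0140)² = 0.00176
  a term: (-1×0.0830)² = 0.00689
  z term: (2×0.0190)² = 0.00144
  x term: (-0.5×0.0870)² = 0.00189
Total = 0.0120. Share from z = 0.00144/0.0120 = 0.120.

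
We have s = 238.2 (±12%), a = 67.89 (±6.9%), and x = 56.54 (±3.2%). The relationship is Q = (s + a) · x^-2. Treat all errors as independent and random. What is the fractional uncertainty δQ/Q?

0.114

Let u = s + a = 306.1. δu = √(δs² + δa²) = √(817 + 21.9) = 29.0, so δu/u = 0.0946.
Q is then a monomial in u, x:
δQ/Q = √((δu/u)² + (-2·δx/x)²) = √(0.00895 + 0.00410) = 0.114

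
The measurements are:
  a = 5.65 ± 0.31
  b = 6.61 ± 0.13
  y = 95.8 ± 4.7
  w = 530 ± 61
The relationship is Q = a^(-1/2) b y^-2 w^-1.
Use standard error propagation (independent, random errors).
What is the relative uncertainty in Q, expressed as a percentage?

For a monomial Q ∝ a^(-1/2), b, y^-2, w^-1, fractional errors add in quadrature:
  (−½·δa/a)² = (-0.5×0.0549)² = 0.000753;  (1·δb/b)² = (1×0.0197)² = 0.000387;  (-2·δy/y)² = (-2×0.0491)² = 0.00963;  (-1·δw/w)² = (-1×0.115)² = 0.0132
δQ/Q = √(0.0240) = 0.155

15.5%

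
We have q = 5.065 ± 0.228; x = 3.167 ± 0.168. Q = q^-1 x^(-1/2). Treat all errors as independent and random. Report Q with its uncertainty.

0.1109 ± 0.00580

Products/powers → add relative errors in quadrature, weighted by exponent:
  (-1·δq/q)² = (-1×0.0450)² = 0.00203;  (−½·δx/x)² = (-0.5×0.0530)² = 0.000703
δQ/Q = √(0.00273) = 0.0522
Q = 0.1109, so δQ = 0.0522 × 0.1109 = 0.00580.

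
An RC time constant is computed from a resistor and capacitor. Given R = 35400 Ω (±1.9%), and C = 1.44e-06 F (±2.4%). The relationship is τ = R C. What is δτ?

Since τ is a product/quotient, work with relative uncertainties:
  (1·δR/R)² = (1×0.0190)² = 0.000361;  (1·δC/C)² = (1×0.0240)² = 0.000576
δτ/τ = √(0.000937) = 0.0306
τ = 0.0510 s, so δτ = 0.0306 × 0.0510 = 0.00156 s.

0.00156 s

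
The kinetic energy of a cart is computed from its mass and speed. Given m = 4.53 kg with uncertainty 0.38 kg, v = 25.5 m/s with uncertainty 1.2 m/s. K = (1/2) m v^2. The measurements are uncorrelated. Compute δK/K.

Products/powers → add relative errors in quadrature, weighted by exponent:
  (1·δm/m)² = (1×0.0839)² = 0.00704;  (2·δv/v)² = (2×0.0471)² = 0.00886
δK/K = √(0.0159) = 0.126

0.126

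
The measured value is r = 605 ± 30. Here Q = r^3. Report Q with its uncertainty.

(2.21 ± 0.329) × 10^8

Products/powers → add relative errors in quadrature, weighted by exponent:
  (3·δr/r)² = (3×0.0496)² = 0.0221
δQ/Q = √(0.0221) = 0.149
Q = 2.21e+08, so δQ = 0.149 × 2.21e+08 = 3.29e+07.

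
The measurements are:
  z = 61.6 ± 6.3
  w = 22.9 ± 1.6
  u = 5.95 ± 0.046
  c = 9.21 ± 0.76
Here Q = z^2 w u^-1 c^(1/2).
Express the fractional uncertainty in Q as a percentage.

22.0%

Q is a product of powers, so relative uncertainties combine in quadrature:
  (2·δz/z)² = (2×0.102)² = 0.0418;  (1·δw/w)² = (1×0.0699)² = 0.00488;  (-1·δu/u)² = (-1×0.00773)² = 5.98e-05;  (½·δc/c)² = (0.5×0.0825)² = 0.00170
δQ/Q = √(0.0485) = 0.220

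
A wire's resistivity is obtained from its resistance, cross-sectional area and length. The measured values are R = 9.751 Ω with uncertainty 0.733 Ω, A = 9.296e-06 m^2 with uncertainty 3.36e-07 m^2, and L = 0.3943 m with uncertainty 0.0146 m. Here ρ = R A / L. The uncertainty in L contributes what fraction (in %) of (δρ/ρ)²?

16.5%

(δρ/ρ)² = (1·δR/R)² + (1·δA/A)² + (-1·δL/L)²
  R term: (1×0.0752)² = 0.00565
  A term: (1×0.0361)² = 0.00131
  L term: (-1×0.0370)² = 0.00137
Total = 0.00833. Share from L = 0.00137/0.00833 = 0.165.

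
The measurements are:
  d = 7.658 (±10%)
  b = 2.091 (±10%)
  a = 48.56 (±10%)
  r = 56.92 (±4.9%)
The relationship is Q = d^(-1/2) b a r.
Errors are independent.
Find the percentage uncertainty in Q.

15.8%

Since Q is a product/quotient, work with relative uncertainties:
  (−½·δd/d)² = (-0.5×0.100)² = 0.00250;  (1·δb/b)² = (1×0.100)² = 0.0100;  (1·δa/a)² = (1×0.100)² = 0.0100;  (1·δr/r)² = (1×0.0490)² = 0.00240
δQ/Q = √(0.0249) = 0.158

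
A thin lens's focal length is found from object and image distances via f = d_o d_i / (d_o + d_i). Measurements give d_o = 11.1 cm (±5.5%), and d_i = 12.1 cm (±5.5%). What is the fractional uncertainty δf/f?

∂f/∂d_o = (d_i/(d_o+d_i))² = 0.272;  ∂f/∂d_i = (d_o/(d_o+d_i))² = 0.229
δf = √((∂f/∂d_o · δd_o)² + (∂f/∂d_i · δd_i)²) = √(0.0276 + 0.0232) = 0.225 cm
f = 5.79 cm, so δf/f = 0.225/5.79 = 0.0389.

0.0389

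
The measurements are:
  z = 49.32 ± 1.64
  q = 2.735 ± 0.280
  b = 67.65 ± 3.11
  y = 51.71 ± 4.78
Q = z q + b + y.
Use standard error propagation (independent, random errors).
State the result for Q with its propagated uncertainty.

254.3 ± 15.6

Let p = z·q = 134.9. δp/p = √((1·δz/z)² + (1·δq/q)²) = √(0.00111 + 0.0105) = 0.108, so δp = 14.5.
Q = p + b + y: δQ = √(δp² + δb² + δy²) = √(211 + 9.67 + 22.8) = 15.6
Q = 254.3.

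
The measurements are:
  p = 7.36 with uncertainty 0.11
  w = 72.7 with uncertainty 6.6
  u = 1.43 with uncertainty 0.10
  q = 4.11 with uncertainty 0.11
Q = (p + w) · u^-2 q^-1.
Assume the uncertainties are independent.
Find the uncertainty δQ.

1.57

Let h = p + w = 80.1. δh = √(δp² + δw²) = √(0.0121 + 43.6) = 6.60, so δh/h = 0.0824.
Q is then a monomial in h, u, q:
δQ/Q = √((δh/h)² + (-2·δu/u)² + (-1·δq/q)²) = √(0.00680 + 0.0196 + 0.000716) = 0.165
Q = 9.53, so δQ = 0.165 × 9.53 = 1.57.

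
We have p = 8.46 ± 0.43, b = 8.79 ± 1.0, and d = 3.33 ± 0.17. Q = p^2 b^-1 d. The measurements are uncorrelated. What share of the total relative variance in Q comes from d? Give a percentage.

(δQ/Q)² = (2·δp/p)² + (-1·δb/b)² + (1·δd/d)²
  p term: (2×0.0508)² = 0.0103
  b term: (-1×0.114)² = 0.0129
  d term: (1×0.0511)² = 0.00261
Total = 0.0259. Share from d = 0.00261/0.0259 = 0.101.

10.1%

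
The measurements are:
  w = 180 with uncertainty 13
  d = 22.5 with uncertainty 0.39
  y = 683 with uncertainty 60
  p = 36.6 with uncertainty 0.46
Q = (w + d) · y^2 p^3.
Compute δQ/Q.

0.191

Let u = w + d = 202. δu = √(δw² + δd²) = √(169 + 0.152) = 13.0, so δu/u = 0.0642.
Q is then a monomial in u, y, p:
δQ/Q = √((δu/u)² + (2·δy/y)² + (3·δp/p)²) = √(0.00413 + 0.0309 + 0.00142) = 0.191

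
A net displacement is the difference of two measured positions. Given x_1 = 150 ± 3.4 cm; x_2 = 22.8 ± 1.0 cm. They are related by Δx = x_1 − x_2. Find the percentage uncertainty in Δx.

2.79%

Each term contributes (cᵢ δxᵢ)² to (δΔx)²:
  (δx_1)² = 11.6;  (δx_2)² = 1.00
δΔx = √(12.6) = 3.54 cm
Δx = 127 cm, so δΔx/Δx = 3.54/127 = 0.0279.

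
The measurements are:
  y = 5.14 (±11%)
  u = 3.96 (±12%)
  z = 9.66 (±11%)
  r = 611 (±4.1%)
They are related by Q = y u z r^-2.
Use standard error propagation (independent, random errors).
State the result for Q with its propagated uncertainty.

For a monomial Q ∝ y, u, z, r^-2, fractional errors add in quadrature:
  (1·δy/y)² = (1×0.110)² = 0.0121;  (1·δu/u)² = (1×0.120)² = 0.0144;  (1·δz/z)² = (1×0.110)² = 0.0121;  (-2·δr/r)² = (-2×0.0410)² = 0.00672
δQ/Q = √(0.0453) = 0.213
Q = 0.000527, so δQ = 0.213 × 0.000527 = 0.000112.

0.000527 ± 0.000112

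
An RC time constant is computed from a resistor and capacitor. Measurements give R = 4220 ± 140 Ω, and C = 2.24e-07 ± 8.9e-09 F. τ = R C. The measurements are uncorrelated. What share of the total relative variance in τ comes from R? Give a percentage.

41.1%

(δτ/τ)² = (1·δR/R)² + (1·δC/C)²
  R term: (1×0.0332)² = 0.00110
  C term: (1×0.0397)² = 0.00158
Total = 0.00268. Share from R = 0.00110/0.00268 = 0.411.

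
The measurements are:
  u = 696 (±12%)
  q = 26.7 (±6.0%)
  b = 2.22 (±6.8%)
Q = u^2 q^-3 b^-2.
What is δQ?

Each factor contributes (exponent × relative error)² to (δQ/Q)²:
  (2·δu/u)² = (2×0.120)² = 0.0576;  (-3·δq/q)² = (-3×0.0600)² = 0.0324;  (-2·δb/b)² = (-2×0.0680)² = 0.0185
δQ/Q = √(0.108) = 0.329
Q = 5.16, so δQ = 0.329 × 5.16 = 1.70.

1.70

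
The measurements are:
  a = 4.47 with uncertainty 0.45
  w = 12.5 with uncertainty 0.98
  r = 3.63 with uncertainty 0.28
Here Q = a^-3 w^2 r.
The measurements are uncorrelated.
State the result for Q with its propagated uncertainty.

6.35 ± 2.22

Since Q is a product/quotient, work with relative uncertainties:
  (-3·δa/a)² = (-3×0.101)² = 0.0912;  (2·δw/w)² = (2×0.0784)² = 0.0246;  (1·δr/r)² = (1×0.0771)² = 0.00595
δQ/Q = √(0.122) = 0.349
Q = 6.35, so δQ = 0.349 × 6.35 = 2.22.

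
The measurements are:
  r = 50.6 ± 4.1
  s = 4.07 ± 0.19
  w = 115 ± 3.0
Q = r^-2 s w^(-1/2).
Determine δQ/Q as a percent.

For a monomial Q ∝ r^-2, s, w^(-1/2), fractional errors add in quadrature:
  (-2·δr/r)² = (-2×0.0810)² = 0.0263;  (1·δs/s)² = (1×0.0467)² = 0.00218;  (−½·δw/w)² = (-0.5×0.0261)² = 0.000170
δQ/Q = √(0.0286) = 0.169

16.9%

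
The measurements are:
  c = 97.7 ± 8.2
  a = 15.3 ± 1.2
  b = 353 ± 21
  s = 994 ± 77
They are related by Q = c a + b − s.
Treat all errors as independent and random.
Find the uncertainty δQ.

189

Let p = c·a = 1490. δp/p = √((1·δc/c)² + (1·δa/a)²) = √(0.00704 + 0.00615) = 0.115, so δp = 172.
Q = p + b − s: δQ = √(δp² + δb² + δs²) = √(29500 + 441 + 5930) = 189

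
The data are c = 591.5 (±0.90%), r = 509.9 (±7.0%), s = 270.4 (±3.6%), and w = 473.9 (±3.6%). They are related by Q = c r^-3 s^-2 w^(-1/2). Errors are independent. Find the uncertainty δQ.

6.25e-13

Q is a product of powers, so relative uncertainties combine in quadrature:
  (1·δc/c)² = (1×0.00900)² = 8.1e-05;  (-3·δr/r)² = (-3×0.0700)² = 0.0441;  (-2·δs/s)² = (-2×0.0360)² = 0.00518;  (−½·δw/w)² = (-0.5×0.0360)² = 0.000324
δQ/Q = √(0.0497) = 0.223
Q = 2.803e-12, so δQ = 0.223 × 2.803e-12 = 6.25e-13.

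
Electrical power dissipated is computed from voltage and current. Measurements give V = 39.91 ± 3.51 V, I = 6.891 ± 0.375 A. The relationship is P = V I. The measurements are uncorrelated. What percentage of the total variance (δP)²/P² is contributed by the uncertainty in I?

(δP/P)² = (1·δV/V)² + (1·δI/I)²
  V term: (1×0.0879)² = 0.00773
  I term: (1×0.0544)² = 0.00296
Total = 0.0107. Share from I = 0.00296/0.0107 = 0.277.

27.7%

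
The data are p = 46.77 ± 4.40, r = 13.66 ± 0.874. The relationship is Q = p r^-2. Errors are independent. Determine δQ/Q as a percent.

15.9%

Each factor contributes (exponent × relative error)² to (δQ/Q)²:
  (1·δp/p)² = (1×0.0941)² = 0.00885;  (-2·δr/r)² = (-2×0.0640)² = 0.0164
δQ/Q = √(0.0252) = 0.159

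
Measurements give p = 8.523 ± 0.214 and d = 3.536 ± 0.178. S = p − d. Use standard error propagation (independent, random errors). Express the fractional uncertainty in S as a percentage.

Absolute uncertainties add in quadrature for a linear combination:
  (δp)² = 0.0458;  (δd)² = 0.0317
δS = √(0.0775) = 0.278
S = 4.987, so δS/S = 0.278/4.987 = 0.0558.

5.58%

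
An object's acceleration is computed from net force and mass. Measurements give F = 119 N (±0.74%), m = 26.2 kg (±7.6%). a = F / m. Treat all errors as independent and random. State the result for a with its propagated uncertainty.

Products/powers → add relative errors in quadrature, weighted by exponent:
  (1·δF/F)² = (1×0.00740)² = 5.48e-05;  (-1·δm/m)² = (-1×0.0760)² = 0.00578
δa/a = √(0.00583) = 0.0764
a = 4.54 m/s^2, so δa = 0.0764 × 4.54 = 0.347 m/s^2.

4.54 ± 0.347 m/s^2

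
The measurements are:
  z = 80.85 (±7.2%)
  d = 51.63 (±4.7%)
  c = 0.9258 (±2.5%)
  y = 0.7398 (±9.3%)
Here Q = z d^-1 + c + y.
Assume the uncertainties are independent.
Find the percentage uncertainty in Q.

4.73%

Let p = z·d^-1 = 1.566. δp/p = √((1·δz/z)² + (-1·δd/d)²) = √(0.00518 + 0.00221) = 0.0860, so δp = 0.135.
Q = p + c + y: δQ = √(δp² + δc² + δy²) = √(0.0181 + 0.000536 + 0.00473) = 0.153
Q = 3.232, so δQ/Q = 0.153/3.232 = 0.0473.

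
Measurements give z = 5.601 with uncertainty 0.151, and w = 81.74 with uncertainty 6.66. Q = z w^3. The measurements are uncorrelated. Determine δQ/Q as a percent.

For a monomial Q ∝ z, w^3, fractional errors add in quadrature:
  (1·δz/z)² = (1×0.0270)² = 0.000727;  (3·δw/w)² = (3×0.0815)² = 0.0597
δQ/Q = √(0.0605) = 0.246

24.6%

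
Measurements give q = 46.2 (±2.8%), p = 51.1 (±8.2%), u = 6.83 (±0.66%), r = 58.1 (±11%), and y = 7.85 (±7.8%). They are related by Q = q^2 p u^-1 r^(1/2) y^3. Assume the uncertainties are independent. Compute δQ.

Relative error in a monomial: (δQ/Q)² = Σ (nᵢ · δxᵢ/xᵢ)².
  (2·δq/q)² = (2×0.0280)² = 0.00314;  (1·δp/p)² = (1×0.0820)² = 0.00672;  (-1·δu/u)² = (-1×0.00660)² = 4.36e-05;  (½·δr/r)² = (0.5×0.110)² = 0.00302;  (3·δy/y)² = (3×0.0780)² = 0.0548
δQ/Q = √(0.0677) = 0.260
Q = 5.89e+07, so δQ = 0.260 × 5.89e+07 = 1.53e+07.

1.53e+07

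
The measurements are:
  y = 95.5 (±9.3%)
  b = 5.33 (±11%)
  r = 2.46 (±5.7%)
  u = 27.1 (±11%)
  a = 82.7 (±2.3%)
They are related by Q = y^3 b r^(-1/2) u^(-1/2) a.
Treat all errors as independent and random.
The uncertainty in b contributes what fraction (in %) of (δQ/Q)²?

(δQ/Q)² = (3·δy/y)² + (1·δb/b)² + (−½·δr/r)² + (−½·δu/u)² + (1·δa/a)²
  y term: (3×0.0930)² = 0.0778
  b term: (1×0.110)² = 0.0121
  r term: (-0.5×0.0570)² = 0.000812
  u term: (-0.5×0.110)² = 0.00302
  a term: (1×0.0230)² = 0.000529
Total = 0.0943. Share from b = 0.0121/0.0943 = 0.128.

12.8%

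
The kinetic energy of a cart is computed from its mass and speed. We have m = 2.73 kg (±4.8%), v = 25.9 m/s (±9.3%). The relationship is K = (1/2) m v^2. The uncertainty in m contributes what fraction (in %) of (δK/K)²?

(δK/K)² = (1·δm/m)² + (2·δv/v)²
  m term: (1×0.0480)² = 0.00230
  v term: (2×0.0930)² = 0.0346
Total = 0.0369. Share from m = 0.00230/0.0369 = 0.0624.

6.24%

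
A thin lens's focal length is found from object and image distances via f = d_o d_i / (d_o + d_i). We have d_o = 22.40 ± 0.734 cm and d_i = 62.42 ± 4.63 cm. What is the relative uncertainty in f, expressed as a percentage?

∂f/∂d_o = (d_i/(d_o+d_i))² = 0.542;  ∂f/∂d_i = (d_o/(d_o+d_i))² = 0.0697
δf = √((∂f/∂d_o · δd_o)² + (∂f/∂d_i · δd_i)²) = √(0.158 + 0.104) = 0.512 cm
f = 16.48 cm, so δf/f = 0.512/16.48 = 0.0311.

3.11%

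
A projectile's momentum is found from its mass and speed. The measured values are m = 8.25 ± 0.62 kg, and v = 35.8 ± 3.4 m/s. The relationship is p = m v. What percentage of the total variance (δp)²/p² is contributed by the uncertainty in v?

(δp/p)² = (1·δm/m)² + (1·δv/v)²
  m term: (1×0.0752)² = 0.00565
  v term: (1×0.0950)² = 0.00902
Total = 0.0147. Share from v = 0.00902/0.0147 = 0.615.

61.5%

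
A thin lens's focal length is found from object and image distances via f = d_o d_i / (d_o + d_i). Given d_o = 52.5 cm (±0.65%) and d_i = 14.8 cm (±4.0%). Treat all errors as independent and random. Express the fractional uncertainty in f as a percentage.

∂f/∂d_o = (d_i/(d_o+d_i))² = 0.0484;  ∂f/∂d_i = (d_o/(d_o+d_i))² = 0.609
δf = √((∂f/∂d_o · δd_o)² + (∂f/∂d_i · δd_i)²) = √(0.000272 + 0.130) = 0.361 cm
f = 11.5 cm, so δf/f = 0.361/11.5 = 0.0312.

3.12%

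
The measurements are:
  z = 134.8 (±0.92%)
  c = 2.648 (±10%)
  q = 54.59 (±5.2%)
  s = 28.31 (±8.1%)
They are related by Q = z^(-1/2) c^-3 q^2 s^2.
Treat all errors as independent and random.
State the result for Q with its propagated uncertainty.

Products/powers → add relative errors in quadrature, weighted by exponent:
  (−½·δz/z)² = (-0.5×0.00920)² = 2.12e-05;  (-3·δc/c)² = (-3×0.100)² = 0.0900;  (2·δq/q)² = (2×0.0520)² = 0.0108;  (2·δs/s)² = (2×0.0810)² = 0.0262
δQ/Q = √(0.127) = 0.356
Q = 11080, so δQ = 0.356 × 11080 = 3950.

11080 ± 3950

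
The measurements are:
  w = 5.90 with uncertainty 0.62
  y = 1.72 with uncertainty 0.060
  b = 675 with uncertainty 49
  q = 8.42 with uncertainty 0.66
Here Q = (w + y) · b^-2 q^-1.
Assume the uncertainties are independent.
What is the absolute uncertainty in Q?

Let u = w + y = 7.62. δu = √(δw² + δy²) = √(0.384 + 0.00360) = 0.623, so δu/u = 0.0817.
Q is then a monomial in u, b, q:
δQ/Q = √((δu/u)² + (-2·δb/b)² + (-1·δq/q)²) = √(0.00668 + 0.0211 + 0.00614) = 0.184
Q = 1.99e-06, so δQ = 0.184 × 1.99e-06 = 3.66e-07.

3.66e-07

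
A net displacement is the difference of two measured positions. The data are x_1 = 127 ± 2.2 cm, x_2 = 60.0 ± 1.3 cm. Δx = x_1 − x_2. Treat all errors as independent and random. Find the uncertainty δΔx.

Absolute uncertainties add in quadrature for a linear combination:
  (δx_1)² = 4.84;  (δx_2)² = 1.69
δΔx = √(6.53) = 2.56 cm

2.56 cm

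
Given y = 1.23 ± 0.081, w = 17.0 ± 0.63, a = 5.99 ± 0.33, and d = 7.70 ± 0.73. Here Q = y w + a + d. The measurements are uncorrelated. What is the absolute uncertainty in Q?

Let p = y·w = 20.9. δp/p = √((1·δy/y)² + (1·δw/w)²) = √(0.00434 + 0.00137) = 0.0756, so δp = 1.58.
Q = p + a + d: δQ = √(δp² + δa² + δd²) = √(2.50 + 0.109 + 0.533) = 1.77

1.77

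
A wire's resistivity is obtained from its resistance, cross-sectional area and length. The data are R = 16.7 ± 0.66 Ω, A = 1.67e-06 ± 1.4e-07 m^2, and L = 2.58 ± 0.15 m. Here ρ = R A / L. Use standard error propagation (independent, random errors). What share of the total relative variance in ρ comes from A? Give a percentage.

58.7%

(δρ/ρ)² = (1·δR/R)² + (1·δA/A)² + (-1·δL/L)²
  R term: (1×0.0395)² = 0.00156
  A term: (1×0.0838)² = 0.00703
  L term: (-1×0.0581)² = 0.00338
Total = 0.0120. Share from A = 0.00703/0.0120 = 0.587.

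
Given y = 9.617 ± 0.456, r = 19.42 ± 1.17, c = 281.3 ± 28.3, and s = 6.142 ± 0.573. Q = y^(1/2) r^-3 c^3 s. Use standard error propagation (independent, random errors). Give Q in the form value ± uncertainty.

57890 ± 21100

For a monomial Q ∝ y^(1/2), r^-3, c^3, s, fractional errors add in quadrature:
  (½·δy/y)² = (0.5×0.0474)² = 0.000562;  (-3·δr/r)² = (-3×0.0602)² = 0.0327;  (3·δc/c)² = (3×0.101)² = 0.0911;  (1·δs/s)² = (1×0.0933)² = 0.00870
δQ/Q = √(0.133) = 0.365
Q = 57890, so δQ = 0.365 × 57890 = 21100.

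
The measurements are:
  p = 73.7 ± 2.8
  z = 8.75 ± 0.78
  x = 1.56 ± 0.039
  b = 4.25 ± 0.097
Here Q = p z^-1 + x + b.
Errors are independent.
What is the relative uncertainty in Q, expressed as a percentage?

Let w = p·z^-1 = 8.42. δw/w = √((1·δp/p)² + (-1·δz/z)²) = √(0.00144 + 0.00795) = 0.0969, so δw = 0.816.
Q = w + x + b: δQ = √(δw² + δx² + δb²) = √(0.666 + 0.00152 + 0.00941) = 0.823
Q = 14.2, so δQ/Q = 0.823/14.2 = 0.0578.

5.78%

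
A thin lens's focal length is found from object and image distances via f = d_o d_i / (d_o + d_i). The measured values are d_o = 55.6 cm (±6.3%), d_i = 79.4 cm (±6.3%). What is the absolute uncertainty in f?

∂f/∂d_o = (d_i/(d_o+d_i))² = 0.346;  ∂f/∂d_i = (d_o/(d_o+d_i))² = 0.170
δf = √((∂f/∂d_o · δd_o)² + (∂f/∂d_i · δd_i)²) = √(1.47 + 0.720) = 1.48 cm

1.48 cm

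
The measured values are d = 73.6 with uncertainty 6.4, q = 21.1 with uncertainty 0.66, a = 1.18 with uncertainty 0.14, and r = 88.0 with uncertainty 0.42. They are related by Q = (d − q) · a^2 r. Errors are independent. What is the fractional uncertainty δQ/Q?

Let u = d − q = 52.5. δu = √(δd² + δq²) = √(41.0 + 0.436) = 6.43, so δu/u = 0.123.
Q is then a monomial in u, a, r:
δQ/Q = √((δu/u)² + (2·δa/a)² + (1·δr/r)²) = √(0.0150 + 0.0563 + 2.28e-05) = 0.267

0.267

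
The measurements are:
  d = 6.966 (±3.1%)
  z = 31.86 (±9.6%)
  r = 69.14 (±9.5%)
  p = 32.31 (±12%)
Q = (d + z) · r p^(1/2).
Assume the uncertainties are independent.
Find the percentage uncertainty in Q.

Let u = d + z = 38.83. δu = √(δd² + δz²) = √(0.0466 + 9.35) = 3.07, so δu/u = 0.0790.
Q is then a monomial in u, r, p:
δQ/Q = √((δu/u)² + (1·δr/r)² + (½·δp/p)²) = √(0.00624 + 0.00903 + 0.00360) = 0.137

13.7%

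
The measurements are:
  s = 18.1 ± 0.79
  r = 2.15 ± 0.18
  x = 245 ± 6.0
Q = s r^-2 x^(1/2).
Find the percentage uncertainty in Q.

17.3%

Products/powers → add relative errors in quadrature, weighted by exponent:
  (1·δs/s)² = (1×0.0436)² = 0.00191;  (-2·δr/r)² = (-2×0.0837)² = 0.0280;  (½·δx/x)² = (0.5×0.0245)² = 0.000150
δQ/Q = √(0.0301) = 0.173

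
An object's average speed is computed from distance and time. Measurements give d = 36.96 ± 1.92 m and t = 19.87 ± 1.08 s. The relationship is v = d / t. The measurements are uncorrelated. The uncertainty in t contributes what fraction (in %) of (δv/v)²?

52.3%

(δv/v)² = (1·δd/d)² + (-1·δt/t)²
  d term: (1×0.0519)² = 0.00270
  t term: (-1×0.0544)² = 0.00295
Total = 0.00565. Share from t = 0.00295/0.00565 = 0.523.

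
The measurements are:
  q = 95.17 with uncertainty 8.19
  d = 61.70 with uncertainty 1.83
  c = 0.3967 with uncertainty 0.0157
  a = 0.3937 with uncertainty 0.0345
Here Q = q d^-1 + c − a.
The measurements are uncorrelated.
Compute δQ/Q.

0.0941

Let p = q·d^-1 = 1.542. δp/p = √((1·δq/q)² + (-1·δd/d)²) = √(0.00741 + 0.000880) = 0.0910, so δp = 0.140.
Q = p + c − a: δQ = √(δp² + δc² + δa²) = √(0.0197 + 0.000246 + 0.00119) = 0.145
Q = 1.545, so δQ/Q = 0.145/1.545 = 0.0941.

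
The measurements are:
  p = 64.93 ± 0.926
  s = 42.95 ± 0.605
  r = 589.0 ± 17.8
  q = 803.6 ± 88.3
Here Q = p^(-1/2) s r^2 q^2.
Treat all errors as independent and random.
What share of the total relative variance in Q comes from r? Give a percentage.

7.00%

(δQ/Q)² = (−½·δp/p)² + (1·δs/s)² + (2·δr/r)² + (2·δq/q)²
  p term: (-0.5×0.0143)² = 5.08e-05
  s term: (1×0.0141)² = 0.000198
  r term: (2×0.0302)² = 0.00365
  q term: (2×0.110)² = 0.0483
Total = 0.0522. Share from r = 0.00365/0.0522 = 0.0700.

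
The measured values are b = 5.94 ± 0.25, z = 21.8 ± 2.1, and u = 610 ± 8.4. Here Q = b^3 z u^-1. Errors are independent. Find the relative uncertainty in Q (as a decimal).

0.159

Relative error in a monomial: (δQ/Q)² = Σ (nᵢ · δxᵢ/xᵢ)².
  (3·δb/b)² = (3×0.0421)² = 0.0159;  (1·δz/z)² = (1×0.0963)² = 0.00928;  (-1·δu/u)² = (-1×0.0138)² = 0.000190
δQ/Q = √(0.0254) = 0.159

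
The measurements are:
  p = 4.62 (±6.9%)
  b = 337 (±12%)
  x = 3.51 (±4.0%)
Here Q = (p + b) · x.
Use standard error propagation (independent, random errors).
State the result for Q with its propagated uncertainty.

1200 ± 150

Let u = p + b = 342. δu = √(δp² + δb²) = √(0.102 + 1640) = 40.4, so δu/u = 0.118.
Q is then a monomial in u, x:
δQ/Q = √((δu/u)² + (1·δx/x)²) = √(0.0140 + 0.00160) = 0.125
Q = 1200, so δQ = 0.125 × 1200 = 150.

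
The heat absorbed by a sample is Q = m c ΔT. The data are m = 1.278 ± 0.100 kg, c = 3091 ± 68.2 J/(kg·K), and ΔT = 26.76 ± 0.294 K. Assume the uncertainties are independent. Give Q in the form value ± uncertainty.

105700 ± 8670 J

Relative error in a monomial: (δQ/Q)² = Σ (nᵢ · δxᵢ/xᵢ)².
  (1·δm/m)² = (1×0.0782)² = 0.00612;  (1·δc/c)² = (1×0.0221)² = 0.000487;  (1·δΔT/ΔT)² = (1×0.0110)² = 0.000121
δQ/Q = √(0.00673) = 0.0820
Q = 105700 J, so δQ = 0.0820 × 105700 = 8670 J.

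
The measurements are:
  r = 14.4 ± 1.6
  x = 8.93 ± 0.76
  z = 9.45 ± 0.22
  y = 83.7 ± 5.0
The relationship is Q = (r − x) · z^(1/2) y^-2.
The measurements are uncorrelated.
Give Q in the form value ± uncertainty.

Let u = r − x = 5.47. δu = √(δr² + δx²) = √(2.56 + 0.578) = 1.77, so δu/u = 0.324.
Q is then a monomial in u, z, y:
δQ/Q = √((δu/u)² + (½·δz/z)² + (-2·δy/y)²) = √(0.105 + 0.000135 + 0.0143) = 0.345
Q = 0.00240, so δQ = 0.345 × 0.00240 = 0.000829.

0.00240 ± 0.000829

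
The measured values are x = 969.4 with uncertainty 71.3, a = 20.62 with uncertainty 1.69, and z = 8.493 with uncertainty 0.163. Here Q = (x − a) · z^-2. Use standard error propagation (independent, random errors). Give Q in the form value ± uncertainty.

13.15 ± 1.11

Let u = x − a = 948.8. δu = √(δx² + δa²) = √(5080 + 2.86) = 71.3, so δu/u = 0.0752.
Q is then a monomial in u, z:
δQ/Q = √((δu/u)² + (-2·δz/z)²) = √(0.00565 + 0.00147) = 0.0844
Q = 13.15, so δQ = 0.0844 × 13.15 = 1.11.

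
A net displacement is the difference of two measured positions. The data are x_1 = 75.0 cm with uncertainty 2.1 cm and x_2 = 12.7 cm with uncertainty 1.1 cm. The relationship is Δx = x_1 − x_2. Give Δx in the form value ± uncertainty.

62.3 ± 2.37 cm

Each term contributes (cᵢ δxᵢ)² to (δΔx)²:
  (δx_1)² = 4.41;  (δx_2)² = 1.21
δΔx = √(5.62) = 2.37 cm
Δx = 62.3 cm.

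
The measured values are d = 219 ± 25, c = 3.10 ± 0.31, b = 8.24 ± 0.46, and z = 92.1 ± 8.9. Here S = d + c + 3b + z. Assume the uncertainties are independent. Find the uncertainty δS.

For a sum/difference, combine absolute errors in quadrature:
  (δd)² = 625;  (δc)² = 0.0961;  (3·δb)² = 1.90;  (δz)² = 79.2
δS = √(706) = 26.6

26.6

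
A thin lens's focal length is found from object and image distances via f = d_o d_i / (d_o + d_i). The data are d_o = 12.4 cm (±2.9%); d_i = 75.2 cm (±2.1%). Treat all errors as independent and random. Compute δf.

0.267 cm

∂f/∂d_o = (d_i/(d_o+d_i))² = 0.737;  ∂f/∂d_i = (d_o/(d_o+d_i))² = 0.0200
δf = √((∂f/∂d_o · δd_o)² + (∂f/∂d_i · δd_i)²) = √(0.0702 + 0.00100) = 0.267 cm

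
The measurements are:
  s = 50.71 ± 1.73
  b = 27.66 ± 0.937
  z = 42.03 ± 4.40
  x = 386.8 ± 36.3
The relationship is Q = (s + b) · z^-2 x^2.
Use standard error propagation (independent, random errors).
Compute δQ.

1870

Let u = s + b = 78.37. δu = √(δs² + δb²) = √(2.99 + 0.878) = 1.97, so δu/u = 0.0251.
Q is then a monomial in u, z, x:
δQ/Q = √((δu/u)² + (-2·δz/z)² + (2·δx/x)²) = √(0.000630 + 0.0438 + 0.0352) = 0.282
Q = 6637, so δQ = 0.282 × 6637 = 1870.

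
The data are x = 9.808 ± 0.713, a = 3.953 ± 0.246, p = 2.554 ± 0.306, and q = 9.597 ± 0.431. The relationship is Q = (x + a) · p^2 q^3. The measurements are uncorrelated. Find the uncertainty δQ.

Let u = x + a = 13.76. δu = √(δx² + δa²) = √(0.508 + 0.0605) = 0.754, so δu/u = 0.0548.
Q is then a monomial in u, p, q:
δQ/Q = √((δu/u)² + (2·δp/p)² + (3·δq/q)²) = √(0.00300 + 0.0574 + 0.0182) = 0.280
Q = 79340, so δQ = 0.280 × 79340 = 22200.

22200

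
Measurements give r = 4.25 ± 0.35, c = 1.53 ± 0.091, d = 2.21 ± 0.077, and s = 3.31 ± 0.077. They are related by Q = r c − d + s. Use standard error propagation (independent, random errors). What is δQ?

0.669

Let p = r·c = 6.50. δp/p = √((1·δr/r)² + (1·δc/c)²) = √(0.00678 + 0.00354) = 0.102, so δp = 0.661.
Q = p − d + s: δQ = √(δp² + δd² + δs²) = √(0.436 + 0.00593 + 0.00593) = 0.669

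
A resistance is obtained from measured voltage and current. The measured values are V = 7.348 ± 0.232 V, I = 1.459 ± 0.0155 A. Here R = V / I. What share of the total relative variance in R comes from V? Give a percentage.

89.8%

(δR/R)² = (1·δV/V)² + (-1·δI/I)²
  V term: (1×0.0316)² = 0.000997
  I term: (-1×0.0106)² = 0.000113
Total = 0.00111. Share from V = 0.000997/0.00111 = 0.898.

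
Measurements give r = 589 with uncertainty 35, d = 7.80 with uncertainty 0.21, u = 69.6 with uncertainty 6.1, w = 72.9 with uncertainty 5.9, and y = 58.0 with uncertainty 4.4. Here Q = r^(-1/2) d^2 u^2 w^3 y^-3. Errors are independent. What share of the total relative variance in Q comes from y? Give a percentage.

(δQ/Q)² = (−½·δr/r)² + (2·δd/d)² + (2·δu/u)² + (3·δw/w)² + (-3·δy/y)²
  r term: (-0.5×0.0594)² = 0.000883
  d term: (2×0.0269)² = 0.00290
  u term: (2×0.0876)² = 0.0307
  w term: (3×0.0809)² = 0.0590
  y term: (-3×0.0759)² = 0.0518
Total = 0.145. Share from y = 0.0518/0.145 = 0.357.

35.7%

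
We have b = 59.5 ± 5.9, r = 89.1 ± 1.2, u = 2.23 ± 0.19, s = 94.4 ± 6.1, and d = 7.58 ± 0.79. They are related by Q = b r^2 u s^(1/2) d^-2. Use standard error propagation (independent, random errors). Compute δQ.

44500

Relative error in a monomial: (δQ/Q)² = Σ (nᵢ · δxᵢ/xᵢ)².
  (1·δb/b)² = (1×0.0992)² = 0.00983;  (2·δr/r)² = (2×0.0135)² = 0.000726;  (1·δu/u)² = (1×0.0852)² = 0.00726;  (½·δs/s)² = (0.5×0.0646)² = 0.00104;  (-2·δd/d)² = (-2×0.104)² = 0.0434
δQ/Q = √(0.0623) = 0.250
Q = 1.78e+05, so δQ = 0.250 × 1.78e+05 = 44500.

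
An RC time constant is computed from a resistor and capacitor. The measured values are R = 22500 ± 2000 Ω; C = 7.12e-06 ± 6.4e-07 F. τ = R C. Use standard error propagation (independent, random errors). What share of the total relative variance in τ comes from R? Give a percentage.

49.4%

(δτ/τ)² = (1·δR/R)² + (1·δC/C)²
  R term: (1×0.0889)² = 0.00790
  C term: (1×0.0899)² = 0.00808
Total = 0.0160. Share from R = 0.00790/0.0160 = 0.494.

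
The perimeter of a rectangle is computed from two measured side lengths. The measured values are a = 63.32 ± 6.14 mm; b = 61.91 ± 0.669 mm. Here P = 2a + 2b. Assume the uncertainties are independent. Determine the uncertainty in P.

For a sum/difference, combine absolute errors in quadrature:
  (2·δa)² = 151;  (2·δb)² = 1.79
δP = √(153) = 12.4 mm

12.4 mm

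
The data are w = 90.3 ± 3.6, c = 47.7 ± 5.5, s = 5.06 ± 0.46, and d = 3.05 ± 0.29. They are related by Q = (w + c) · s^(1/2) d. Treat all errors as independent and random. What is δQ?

109

Let u = w + c = 138. δu = √(δw² + δc²) = √(13.0 + 30.2) = 6.57, so δu/u = 0.0476.
Q is then a monomial in u, s, d:
δQ/Q = √((δu/u)² + (½·δs/s)² + (1·δd/d)²) = √(0.00227 + 0.00207 + 0.00904) = 0.116
Q = 947, so δQ = 0.116 × 947 = 109.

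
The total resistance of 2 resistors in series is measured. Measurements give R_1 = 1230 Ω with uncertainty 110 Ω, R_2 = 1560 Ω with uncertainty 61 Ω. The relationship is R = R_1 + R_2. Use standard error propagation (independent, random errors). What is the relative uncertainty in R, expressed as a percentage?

4.51%

Each term contributes (cᵢ δxᵢ)² to (δR)²:
  (δR_1)² = 12100;  (δR_2)² = 3720
δR = √(15800) = 126 Ω
R = 2790 Ω, so δR/R = 126/2790 = 0.0451.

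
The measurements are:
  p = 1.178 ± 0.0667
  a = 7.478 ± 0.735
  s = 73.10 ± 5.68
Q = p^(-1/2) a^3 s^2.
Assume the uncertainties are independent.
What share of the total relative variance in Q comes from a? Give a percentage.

77.7%

(δQ/Q)² = (−½·δp/p)² + (3·δa/a)² + (2·δs/s)²
  p term: (-0.5×0.0566)² = 0.000801
  a term: (3×0.0983)² = 0.0869
  s term: (2×0.0777)² = 0.0242
Total = 0.112. Share from a = 0.0869/0.112 = 0.777.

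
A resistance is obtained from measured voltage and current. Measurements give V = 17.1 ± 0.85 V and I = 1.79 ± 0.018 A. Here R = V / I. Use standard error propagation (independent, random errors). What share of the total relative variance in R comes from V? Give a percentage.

(δR/R)² = (1·δV/V)² + (-1·δI/I)²
  V term: (1×0.0497)² = 0.00247
  I term: (-1×0.0101)² = 0.000101
Total = 0.00257. Share from V = 0.00247/0.00257 = 0.961.

96.1%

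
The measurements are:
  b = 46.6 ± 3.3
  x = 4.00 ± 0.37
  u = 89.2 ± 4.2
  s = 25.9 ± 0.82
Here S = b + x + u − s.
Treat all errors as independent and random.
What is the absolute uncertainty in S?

Sums and differences: (δS)² = Σ (cᵢ δxᵢ)².
  (δb)² = 10.9;  (δx)² = 0.137;  (δu)² = 17.6;  (δs)² = 0.672
δS = √(29.3) = 5.42

5.42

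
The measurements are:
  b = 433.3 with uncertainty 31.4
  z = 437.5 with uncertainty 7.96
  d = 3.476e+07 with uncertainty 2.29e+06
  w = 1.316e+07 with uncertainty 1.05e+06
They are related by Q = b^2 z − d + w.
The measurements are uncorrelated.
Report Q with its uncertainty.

Let p = b^2·z = 8.214e+07. δp/p = √((2·δb/b)² + (1·δz/z)²) = √(0.0210 + 0.000331) = 0.146, so δp = 1.2e+07.
Q = p − d + w: δQ = √(δp² + δd² + δw²) = √(1.44e+14 + 5.24e+12 + 1.1e+12) = 1.23e+07
Q = 6.054e+07.

(6.054 ± 1.23) × 10^7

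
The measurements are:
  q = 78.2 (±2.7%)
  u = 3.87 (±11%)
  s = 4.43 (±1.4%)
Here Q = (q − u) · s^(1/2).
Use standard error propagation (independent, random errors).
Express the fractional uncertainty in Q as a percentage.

Let w = q − u = 74.3. δw = √(δq² + δu²) = √(4.46 + 0.181) = 2.15, so δw/w = 0.0290.
Q is then a monomial in w, s:
δQ/Q = √((δw/w)² + (½·δs/s)²) = √(0.000840 + 4.9e-05) = 0.0298

2.98%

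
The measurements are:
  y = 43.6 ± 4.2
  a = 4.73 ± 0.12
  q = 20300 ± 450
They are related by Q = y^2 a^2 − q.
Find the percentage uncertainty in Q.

38.2%

Let p = y^2·a^2 = 42500. δp/p = √((2·δy/y)² + (2·δa/a)²) = √(0.0371 + 0.00257) = 0.199, so δp = 8470.
Q = p − q: δQ = √(δp² + δq²) = √(7.18e+07 + 2.02e+05) = 8490
Q = 22200, so δQ/Q = 8490/22200 = 0.382.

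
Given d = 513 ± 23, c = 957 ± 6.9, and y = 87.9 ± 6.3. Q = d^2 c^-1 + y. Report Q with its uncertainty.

363 ± 25.5

Let p = d^2·c^-1 = 275. δp/p = √((2·δd/d)² + (-1·δc/c)²) = √(0.00804 + 5.2e-05) = 0.0900, so δp = 24.7.
Q = p + y: δQ = √(δp² + δy²) = √(612 + 39.7) = 25.5
Q = 363.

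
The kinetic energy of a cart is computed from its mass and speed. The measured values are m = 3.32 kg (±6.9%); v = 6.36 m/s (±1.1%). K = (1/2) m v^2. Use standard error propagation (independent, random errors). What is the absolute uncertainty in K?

Products/powers → add relative errors in quadrature, weighted by exponent:
  (1·δm/m)² = (1×0.0690)² = 0.00476;  (2·δv/v)² = (2×0.0110)² = 0.000484
δK/K = √(0.00525) = 0.0724
K = 67.1 J, so δK = 0.0724 × 67.1 = 4.86 J.

4.86 J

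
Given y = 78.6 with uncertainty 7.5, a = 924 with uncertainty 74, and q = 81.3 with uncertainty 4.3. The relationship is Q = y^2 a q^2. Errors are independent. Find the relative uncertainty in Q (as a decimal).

Since Q is a product/quotient, work with relative uncertainties:
  (2·δy/y)² = (2×0.0954)² = 0.0364;  (1·δa/a)² = (1×0.0801)² = 0.00641;  (2·δq/q)² = (2×0.0529)² = 0.0112
δQ/Q = √(0.0540) = 0.232

0.232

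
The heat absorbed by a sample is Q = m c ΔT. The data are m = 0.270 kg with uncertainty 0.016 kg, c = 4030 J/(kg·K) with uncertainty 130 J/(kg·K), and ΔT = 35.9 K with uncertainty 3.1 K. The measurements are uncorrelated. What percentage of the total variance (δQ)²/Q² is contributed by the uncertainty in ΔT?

(δQ/Q)² = (1·δm/m)² + (1·δc/c)² + (1·δΔT/ΔT)²
  m term: (1×0.0593)² = 0.00351
  c term: (1×0.0323)² = 0.00104
  ΔT term: (1×0.0864)² = 0.00746
Total = 0.0120. Share from ΔT = 0.00746/0.0120 = 0.621.

62.1%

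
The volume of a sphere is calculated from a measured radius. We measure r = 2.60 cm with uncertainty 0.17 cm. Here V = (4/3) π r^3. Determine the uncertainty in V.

14.4 cm^3

Relative error in a monomial: (δV/V)² = Σ (nᵢ · δxᵢ/xᵢ)².
  (3·δr/r)² = (3×0.0654)² = 0.0385
δV/V = √(0.0385) = 0.196
V = 73.6 cm^3, so δV = 0.196 × 73.6 = 14.4 cm^3.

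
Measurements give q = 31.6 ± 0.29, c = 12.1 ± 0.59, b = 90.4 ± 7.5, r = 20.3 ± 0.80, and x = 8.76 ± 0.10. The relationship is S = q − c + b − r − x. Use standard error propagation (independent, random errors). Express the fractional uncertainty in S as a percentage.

9.37%

S is a linear combination, so absolute uncertainties add in quadrature:
  (δq)² = 0.0841;  (δc)² = 0.348;  (δb)² = 56.2;  (δr)² = 0.640;  (δx)² = 0.0100
δS = √(57.3) = 7.57
S = 80.8, so δS/S = 7.57/80.8 = 0.0937.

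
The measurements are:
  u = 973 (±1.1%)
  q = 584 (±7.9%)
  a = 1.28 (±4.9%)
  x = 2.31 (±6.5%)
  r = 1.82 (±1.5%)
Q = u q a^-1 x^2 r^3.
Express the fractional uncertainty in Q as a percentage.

For a monomial Q ∝ u, q, a^-1, x^2, r^3, fractional errors add in quadrature:
  (1·δu/u)² = (1×0.0110)² = 0.000121;  (1·δq/q)² = (1×0.0790)² = 0.00624;  (-1·δa/a)² = (-1×0.0490)² = 0.00240;  (2·δx/x)² = (2×0.0650)² = 0.0169;  (3·δr/r)² = (3×0.0150)² = 0.00202
δQ/Q = √(0.0277) = 0.166

16.6%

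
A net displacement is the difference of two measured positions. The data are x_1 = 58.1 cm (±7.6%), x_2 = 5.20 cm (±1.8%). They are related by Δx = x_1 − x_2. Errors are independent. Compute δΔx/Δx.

0.0835

Δx is a linear combination, so absolute uncertainties add in quadrature:
  (δx_1)² = 19.5;  (δx_2)² = 0.00876
δΔx = √(19.5) = 4.42 cm
Δx = 52.9 cm, so δΔx/Δx = 4.42/52.9 = 0.0835.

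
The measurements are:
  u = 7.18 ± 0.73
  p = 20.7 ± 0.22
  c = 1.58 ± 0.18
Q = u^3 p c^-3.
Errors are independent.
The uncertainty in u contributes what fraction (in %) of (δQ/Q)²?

(δQ/Q)² = (3·δu/u)² + (1·δp/p)² + (-3·δc/c)²
  u term: (3×0.102)² = 0.0930
  p term: (1×0.0106)² = 0.000113
  c term: (-3×0.114)² = 0.117
Total = 0.210. Share from u = 0.0930/0.210 = 0.443.

44.3%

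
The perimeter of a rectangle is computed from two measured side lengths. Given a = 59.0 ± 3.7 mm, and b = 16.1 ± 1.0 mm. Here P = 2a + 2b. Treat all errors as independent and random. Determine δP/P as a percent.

5.10%

Sums and differences: (δP)² = Σ (cᵢ δxᵢ)².
  (2·δa)² = 54.8;  (2·δb)² = 4.00
δP = √(58.8) = 7.67 mm
P = 150 mm, so δP/P = 7.67/150 = 0.0510.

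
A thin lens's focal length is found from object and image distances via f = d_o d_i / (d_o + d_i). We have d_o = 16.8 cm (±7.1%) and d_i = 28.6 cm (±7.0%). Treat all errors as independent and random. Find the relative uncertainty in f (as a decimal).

0.0517

∂f/∂d_o = (d_i/(d_o+d_i))² = 0.397;  ∂f/∂d_i = (d_o/(d_o+d_i))² = 0.137
δf = √((∂f/∂d_o · δd_o)² + (∂f/∂d_i · δd_i)²) = √(0.224 + 0.0752) = 0.547 cm
f = 10.6 cm, so δf/f = 0.547/10.6 = 0.0517.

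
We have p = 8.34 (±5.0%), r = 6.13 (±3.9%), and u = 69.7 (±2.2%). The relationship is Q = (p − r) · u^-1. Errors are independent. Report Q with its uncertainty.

Let w = p − r = 2.21. δw = √(δp² + δr²) = √(0.174 + 0.0572) = 0.481, so δw/w = 0.217.
Q is then a monomial in w, u:
δQ/Q = √((δw/w)² + (-1·δu/u)²) = √(0.0473 + 0.000484) = 0.219
Q = 0.0317, so δQ = 0.219 × 0.0317 = 0.00693.

0.0317 ± 0.00693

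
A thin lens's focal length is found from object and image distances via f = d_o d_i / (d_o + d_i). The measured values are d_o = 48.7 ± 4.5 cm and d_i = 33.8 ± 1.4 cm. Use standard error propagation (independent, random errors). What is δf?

0.899 cm

∂f/∂d_o = (d_i/(d_o+d_i))² = 0.168;  ∂f/∂d_i = (d_o/(d_o+d_i))² = 0.348
δf = √((∂f/∂d_o · δd_o)² + (∂f/∂d_i · δd_i)²) = √(0.571 + 0.238) = 0.899 cm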